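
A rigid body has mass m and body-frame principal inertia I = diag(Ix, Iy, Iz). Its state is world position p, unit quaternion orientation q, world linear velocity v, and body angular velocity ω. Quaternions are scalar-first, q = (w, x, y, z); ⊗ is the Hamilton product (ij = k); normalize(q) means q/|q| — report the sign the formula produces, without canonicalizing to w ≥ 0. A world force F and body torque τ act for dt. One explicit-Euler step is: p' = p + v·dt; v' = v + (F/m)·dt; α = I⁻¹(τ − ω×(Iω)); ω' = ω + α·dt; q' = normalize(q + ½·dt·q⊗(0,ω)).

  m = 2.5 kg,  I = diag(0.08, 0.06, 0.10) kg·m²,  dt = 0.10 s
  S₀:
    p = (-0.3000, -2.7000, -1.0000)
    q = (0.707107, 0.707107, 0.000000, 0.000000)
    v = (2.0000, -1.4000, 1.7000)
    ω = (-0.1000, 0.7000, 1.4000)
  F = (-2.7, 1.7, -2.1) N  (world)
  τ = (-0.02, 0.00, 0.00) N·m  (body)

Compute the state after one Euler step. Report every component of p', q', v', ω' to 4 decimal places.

p' = (-0.1000, -2.8400, -0.8300)
q' = (0.7085, 0.7014, -0.0247, 0.0740)
v' = (1.8920, -1.3320, 1.6160)
ω' = (-0.1740, 0.6953, 1.3986)

linear accel F/m = (-1.0800, 0.6800, -0.8400)
new position p' = (-0.1000, -2.8400, -0.8300)
new velocity v' = (1.8920, -1.3320, 1.6160)
gyro term ω×Iω = (0.0392, 0.0028, 0.0014)
angular accel α = (-0.7400, -0.0467, -0.0140)
ω' = ω + α·dt = (-0.1740, 0.6953, 1.3986)
2q̇ = q⊗(0,ω) = (0.0707107, -0.0707107, -0.4949749, 1.4849247)
updated quaternion q' = (0.7085, 0.7014, -0.0247, 0.0740)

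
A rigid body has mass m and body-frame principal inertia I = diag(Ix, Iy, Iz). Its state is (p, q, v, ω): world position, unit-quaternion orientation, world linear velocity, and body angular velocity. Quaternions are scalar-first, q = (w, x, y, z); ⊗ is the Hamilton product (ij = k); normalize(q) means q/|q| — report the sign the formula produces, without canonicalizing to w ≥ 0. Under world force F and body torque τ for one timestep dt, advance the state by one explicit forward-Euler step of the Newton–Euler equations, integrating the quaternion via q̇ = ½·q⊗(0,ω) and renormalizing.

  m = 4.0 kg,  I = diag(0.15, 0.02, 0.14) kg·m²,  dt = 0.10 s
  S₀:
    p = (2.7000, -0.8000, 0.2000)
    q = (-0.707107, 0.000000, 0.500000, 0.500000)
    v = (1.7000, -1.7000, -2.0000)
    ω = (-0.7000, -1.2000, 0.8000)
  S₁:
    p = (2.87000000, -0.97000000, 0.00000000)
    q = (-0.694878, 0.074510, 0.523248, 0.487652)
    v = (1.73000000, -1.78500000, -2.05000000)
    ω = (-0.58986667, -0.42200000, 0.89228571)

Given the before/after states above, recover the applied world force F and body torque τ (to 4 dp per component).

F = (1.2000, -3.4000, -2.0000)
τ = (0.0500, 0.1500, 0.0200)

velocity change Δv = (0.03000000, -0.08500000, -0.05000000)
applied force F = (1.2000, -3.4000, -2.0000)
ω₁ − ω₀ = (0.11013333, 0.77800000, 0.09228571)
precession coupling = (-0.1152, -0.0056, -0.1092)
I·α + gyro = (0.0500, 0.1500, 0.0200)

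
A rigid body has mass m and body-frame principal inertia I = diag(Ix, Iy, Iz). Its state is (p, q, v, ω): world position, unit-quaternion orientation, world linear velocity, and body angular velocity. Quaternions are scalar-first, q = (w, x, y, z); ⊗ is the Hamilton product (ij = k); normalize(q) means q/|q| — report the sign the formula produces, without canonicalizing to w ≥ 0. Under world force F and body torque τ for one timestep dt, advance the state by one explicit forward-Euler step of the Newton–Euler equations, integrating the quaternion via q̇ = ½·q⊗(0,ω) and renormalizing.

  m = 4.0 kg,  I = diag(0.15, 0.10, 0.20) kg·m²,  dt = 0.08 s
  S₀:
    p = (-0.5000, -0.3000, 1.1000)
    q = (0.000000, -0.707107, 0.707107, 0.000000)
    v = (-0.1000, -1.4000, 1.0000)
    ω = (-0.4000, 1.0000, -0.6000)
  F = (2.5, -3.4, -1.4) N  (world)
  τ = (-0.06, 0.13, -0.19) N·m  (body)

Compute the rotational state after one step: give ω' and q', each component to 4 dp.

(τ − ω×Iω)/I = (0.0000, 1.4200, -1.0500)
new body rate ω' = (-0.4000, 1.1136, -0.6840)
2q̇ = q⊗(0,ω) = (-0.9899498, -0.4242642, -0.4242642, -0.4242642)
updated quaternion q' = (-0.0395, -0.7232, 0.6893, -0.0169)

ω' = (-0.4000, 1.1136, -0.6840)
q' = (-0.0395, -0.7232, 0.6893, -0.0169)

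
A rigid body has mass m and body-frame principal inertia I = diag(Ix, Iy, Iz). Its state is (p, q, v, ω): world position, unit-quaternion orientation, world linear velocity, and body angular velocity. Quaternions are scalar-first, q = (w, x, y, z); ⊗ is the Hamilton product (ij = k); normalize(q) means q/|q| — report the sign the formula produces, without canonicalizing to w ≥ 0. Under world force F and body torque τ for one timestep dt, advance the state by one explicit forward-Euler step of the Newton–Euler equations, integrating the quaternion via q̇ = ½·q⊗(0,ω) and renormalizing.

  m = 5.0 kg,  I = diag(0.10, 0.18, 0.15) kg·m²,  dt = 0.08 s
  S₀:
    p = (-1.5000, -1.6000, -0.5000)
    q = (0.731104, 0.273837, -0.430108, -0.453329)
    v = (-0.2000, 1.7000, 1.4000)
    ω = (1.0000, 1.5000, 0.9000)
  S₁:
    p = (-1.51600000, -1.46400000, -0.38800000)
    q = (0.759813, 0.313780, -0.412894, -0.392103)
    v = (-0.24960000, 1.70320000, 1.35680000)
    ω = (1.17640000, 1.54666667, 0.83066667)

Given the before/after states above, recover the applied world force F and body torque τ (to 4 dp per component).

F = (-3.1000, 0.2000, -2.7000)
τ = (0.1800, 0.0600, -0.0100)

v₁ − v₀ = (-0.04960000, 0.00320000, -0.04320000)
applied force F = (-3.1000, 0.2000, -2.7000)
rate change Δω = (0.17640000, 0.04666667, -0.06933333)
ω₀×(Iω₀) = (-0.0405, -0.0450, 0.1200)
applied torque τ = (0.1800, 0.0600, -0.0100)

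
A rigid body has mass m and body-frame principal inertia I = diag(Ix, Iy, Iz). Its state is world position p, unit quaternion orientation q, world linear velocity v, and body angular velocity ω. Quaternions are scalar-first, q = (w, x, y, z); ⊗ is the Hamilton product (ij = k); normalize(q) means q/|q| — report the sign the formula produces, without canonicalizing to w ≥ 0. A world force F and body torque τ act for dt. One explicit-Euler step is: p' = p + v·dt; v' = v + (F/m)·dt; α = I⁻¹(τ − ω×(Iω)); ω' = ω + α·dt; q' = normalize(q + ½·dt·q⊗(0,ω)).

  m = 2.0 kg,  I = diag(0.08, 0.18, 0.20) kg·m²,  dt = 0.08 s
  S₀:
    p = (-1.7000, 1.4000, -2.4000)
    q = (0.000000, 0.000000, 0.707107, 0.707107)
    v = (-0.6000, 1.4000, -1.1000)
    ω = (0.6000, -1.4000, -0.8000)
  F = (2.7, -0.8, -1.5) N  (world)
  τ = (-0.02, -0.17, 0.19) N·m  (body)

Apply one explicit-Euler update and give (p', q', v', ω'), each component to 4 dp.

p' = (-1.7480, 1.5120, -2.4880)
q' = (0.0621, 0.0169, 0.7224, 0.6885)
v' = (-0.4920, 1.3680, -1.1600)
ω' = (0.5576, -1.5012, -0.6904)

ω×(Iω) gyroscopic = (0.0224, 0.0576, -0.0840)
angular accel α = (-0.5300, -1.2644, 1.3700)
ω + α·dt = (0.5576, -1.5012, -0.6904)
Hamilton product q⊗(0,ω) = (1.5556354, 0.4242642, 0.4242642, -0.4242642)
q' = normalize(q + ½dt·q⊗(0,ω)) = (0.0621, 0.0169, 0.7224, 0.6885)
a = (1.3500, -0.4000, -0.7500)
new position p' = (-1.7480, 1.5120, -2.4880)
new velocity v' = (-0.4920, 1.3680, -1.1600)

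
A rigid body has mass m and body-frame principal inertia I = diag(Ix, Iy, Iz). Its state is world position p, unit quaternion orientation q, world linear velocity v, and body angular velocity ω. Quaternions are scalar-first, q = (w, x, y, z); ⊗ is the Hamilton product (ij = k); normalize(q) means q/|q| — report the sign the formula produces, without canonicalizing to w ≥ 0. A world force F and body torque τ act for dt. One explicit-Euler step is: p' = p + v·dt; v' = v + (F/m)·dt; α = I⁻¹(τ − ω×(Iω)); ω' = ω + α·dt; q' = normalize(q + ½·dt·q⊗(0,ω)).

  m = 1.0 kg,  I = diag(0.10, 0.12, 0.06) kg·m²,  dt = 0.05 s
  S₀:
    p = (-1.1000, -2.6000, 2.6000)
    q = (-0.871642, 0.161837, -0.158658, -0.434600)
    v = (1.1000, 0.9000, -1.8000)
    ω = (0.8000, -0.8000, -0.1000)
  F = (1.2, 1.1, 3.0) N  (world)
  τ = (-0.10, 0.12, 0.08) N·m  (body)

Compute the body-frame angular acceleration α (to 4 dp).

α = (-0.9520, 1.0267, 1.5467)

ω×(Iω) gyroscopic = (-0.0048, -0.0032, -0.0128)
α = I⁻¹(τ − ω×Iω) = (-0.9520, 1.0267, 1.5467)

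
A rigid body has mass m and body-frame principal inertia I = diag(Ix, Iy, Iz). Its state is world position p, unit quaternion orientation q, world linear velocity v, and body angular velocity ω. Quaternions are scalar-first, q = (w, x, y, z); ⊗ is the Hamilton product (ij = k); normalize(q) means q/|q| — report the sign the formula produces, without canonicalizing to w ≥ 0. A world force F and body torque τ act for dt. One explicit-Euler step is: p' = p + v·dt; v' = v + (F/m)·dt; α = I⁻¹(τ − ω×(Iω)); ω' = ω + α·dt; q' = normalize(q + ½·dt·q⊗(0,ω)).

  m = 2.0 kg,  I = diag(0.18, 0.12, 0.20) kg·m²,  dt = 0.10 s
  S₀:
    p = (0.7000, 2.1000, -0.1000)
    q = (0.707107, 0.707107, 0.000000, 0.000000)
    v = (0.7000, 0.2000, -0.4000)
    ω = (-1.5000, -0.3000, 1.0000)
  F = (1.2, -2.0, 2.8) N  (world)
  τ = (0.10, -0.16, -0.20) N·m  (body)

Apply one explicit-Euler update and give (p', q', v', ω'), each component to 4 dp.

a = F/m = (0.6000, -1.0000, 1.4000)
new position p' = (0.7700, 2.1200, -0.1400)
new velocity v' = (0.7600, 0.1000, -0.2600)
(τ − ω×Iω)/I = (0.6889, -1.5833, -0.8650)
new body rate ω' = (-1.4311, -0.4583, 0.9135)
q⊗(0,ω) = (1.0606605, -1.0606605, -0.9192391, 0.4949749)
updated quaternion q' = (0.7570, 0.6514, -0.0458, 0.0246)

p' = (0.7700, 2.1200, -0.1400)
q' = (0.7570, 0.6514, -0.0458, 0.0246)
v' = (0.7600, 0.1000, -0.2600)
ω' = (-1.4311, -0.4583, 0.9135)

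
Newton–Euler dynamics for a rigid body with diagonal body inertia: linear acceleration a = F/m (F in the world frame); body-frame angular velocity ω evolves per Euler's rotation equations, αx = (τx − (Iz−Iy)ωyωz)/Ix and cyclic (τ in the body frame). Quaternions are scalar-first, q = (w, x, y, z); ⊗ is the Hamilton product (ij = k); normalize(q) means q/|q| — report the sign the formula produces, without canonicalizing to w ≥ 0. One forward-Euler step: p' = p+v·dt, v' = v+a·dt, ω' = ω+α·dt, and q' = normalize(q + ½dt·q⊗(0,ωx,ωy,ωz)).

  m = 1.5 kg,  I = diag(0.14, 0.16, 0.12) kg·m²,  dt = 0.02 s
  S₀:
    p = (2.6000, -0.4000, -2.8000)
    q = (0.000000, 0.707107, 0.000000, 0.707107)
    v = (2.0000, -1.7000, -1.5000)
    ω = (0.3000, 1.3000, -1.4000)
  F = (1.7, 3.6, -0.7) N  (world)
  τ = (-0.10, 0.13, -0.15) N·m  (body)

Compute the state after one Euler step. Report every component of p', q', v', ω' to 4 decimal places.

p' = p + v·dt = (2.6400, -0.4340, -2.8300)
v + (F/m)dt = (2.0227, -1.6520, -1.5093)
precession coupling ω×(Iω) = (0.0728, -0.0084, 0.0078)
angular accel α = (-1.2343, 0.8650, -1.3150)
new body rate ω' = (0.2753, 1.3173, -1.4263)
q⊗(0,ω) = (0.7778177, -0.9192391, 1.2020819, 0.9192391)
updated quaternion q' = (0.0078, 0.6978, 0.0120, 0.7162)

p' = (2.6400, -0.4340, -2.8300)
q' = (0.0078, 0.6978, 0.0120, 0.7162)
v' = (2.0227, -1.6520, -1.5093)
ω' = (0.2753, 1.3173, -1.4263)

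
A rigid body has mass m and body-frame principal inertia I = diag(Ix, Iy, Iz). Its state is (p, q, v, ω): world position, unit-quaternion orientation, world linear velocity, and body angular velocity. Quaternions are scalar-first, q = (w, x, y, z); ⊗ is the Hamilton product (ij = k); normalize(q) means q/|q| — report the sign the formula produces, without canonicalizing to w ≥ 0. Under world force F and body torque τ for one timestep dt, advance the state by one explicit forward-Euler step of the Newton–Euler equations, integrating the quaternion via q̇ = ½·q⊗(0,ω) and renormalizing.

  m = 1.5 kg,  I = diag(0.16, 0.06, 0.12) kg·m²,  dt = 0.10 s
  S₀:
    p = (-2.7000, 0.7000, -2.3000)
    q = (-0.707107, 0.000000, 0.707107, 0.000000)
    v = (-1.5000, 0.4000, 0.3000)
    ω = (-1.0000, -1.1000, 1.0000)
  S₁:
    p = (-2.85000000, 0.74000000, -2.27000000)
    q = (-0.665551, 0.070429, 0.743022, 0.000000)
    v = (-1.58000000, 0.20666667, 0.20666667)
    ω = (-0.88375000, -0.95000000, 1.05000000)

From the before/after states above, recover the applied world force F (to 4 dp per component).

velocity change Δv = (-0.08000000, -0.19333333, -0.09333333)
F = m·Δv/dt = (-1.2000, -2.9000, -1.4000)

F = (-1.2000, -2.9000, -1.4000)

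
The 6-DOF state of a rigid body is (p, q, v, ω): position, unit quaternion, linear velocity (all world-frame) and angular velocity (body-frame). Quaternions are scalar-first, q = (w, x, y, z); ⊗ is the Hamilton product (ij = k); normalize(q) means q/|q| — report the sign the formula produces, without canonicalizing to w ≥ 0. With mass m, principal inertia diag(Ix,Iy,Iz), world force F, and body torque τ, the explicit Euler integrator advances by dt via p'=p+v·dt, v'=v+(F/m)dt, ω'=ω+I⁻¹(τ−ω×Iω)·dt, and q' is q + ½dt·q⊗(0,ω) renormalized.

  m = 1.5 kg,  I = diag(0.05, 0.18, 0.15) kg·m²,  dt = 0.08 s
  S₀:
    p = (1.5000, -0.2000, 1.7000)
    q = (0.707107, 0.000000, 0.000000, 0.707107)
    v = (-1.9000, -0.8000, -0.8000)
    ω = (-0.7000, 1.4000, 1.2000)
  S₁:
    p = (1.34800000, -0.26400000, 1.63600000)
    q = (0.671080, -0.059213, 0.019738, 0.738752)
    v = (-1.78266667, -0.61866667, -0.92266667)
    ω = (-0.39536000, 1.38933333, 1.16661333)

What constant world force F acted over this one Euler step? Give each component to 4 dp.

velocity change Δv = (0.11733333, 0.18133333, -0.12266667)
m·(v₁−v₀)/dt = (2.2000, 3.4000, -2.3000)

F = (2.2000, 3.4000, -2.3000)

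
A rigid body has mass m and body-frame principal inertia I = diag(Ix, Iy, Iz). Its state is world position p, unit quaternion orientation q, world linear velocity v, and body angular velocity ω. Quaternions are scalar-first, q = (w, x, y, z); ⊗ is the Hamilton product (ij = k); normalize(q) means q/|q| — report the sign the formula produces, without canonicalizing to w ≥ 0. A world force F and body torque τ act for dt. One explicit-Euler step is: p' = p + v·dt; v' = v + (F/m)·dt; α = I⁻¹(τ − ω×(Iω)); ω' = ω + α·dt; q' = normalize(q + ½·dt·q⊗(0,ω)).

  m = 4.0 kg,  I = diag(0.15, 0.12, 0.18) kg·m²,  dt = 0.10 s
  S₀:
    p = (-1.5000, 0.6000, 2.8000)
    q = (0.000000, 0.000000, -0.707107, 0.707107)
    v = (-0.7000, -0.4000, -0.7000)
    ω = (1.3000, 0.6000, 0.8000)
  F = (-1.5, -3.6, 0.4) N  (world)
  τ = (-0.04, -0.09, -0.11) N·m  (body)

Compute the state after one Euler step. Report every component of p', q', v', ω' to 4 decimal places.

p' = (-1.5700, 0.5600, 2.7300)
q' = (-0.0070, -0.0493, -0.6589, 0.7505)
v' = (-0.7375, -0.4900, -0.6900)
ω' = (1.2541, 0.5510, 0.7519)

linear accel F/m = (-0.3750, -0.9000, 0.1000)
p + v·dt = (-1.5700, 0.5600, 2.7300)
v + (F/m)dt = (-0.7375, -0.4900, -0.6900)
ω×(Iω) gyroscopic = (0.0288, -0.0312, -0.0234)
α = I⁻¹(τ − ω×Iω) = (-0.4587, -0.4900, -0.4811)
ω' = ω + α·dt = (1.2541, 0.5510, 0.7519)
q⊗(0,ω) = (-0.1414214, -0.9899498, 0.9192391, 0.9192391)
q' = normalize(q + ½dt·q⊗(0,ω)) = (-0.0070, -0.0493, -0.6589, 0.7505)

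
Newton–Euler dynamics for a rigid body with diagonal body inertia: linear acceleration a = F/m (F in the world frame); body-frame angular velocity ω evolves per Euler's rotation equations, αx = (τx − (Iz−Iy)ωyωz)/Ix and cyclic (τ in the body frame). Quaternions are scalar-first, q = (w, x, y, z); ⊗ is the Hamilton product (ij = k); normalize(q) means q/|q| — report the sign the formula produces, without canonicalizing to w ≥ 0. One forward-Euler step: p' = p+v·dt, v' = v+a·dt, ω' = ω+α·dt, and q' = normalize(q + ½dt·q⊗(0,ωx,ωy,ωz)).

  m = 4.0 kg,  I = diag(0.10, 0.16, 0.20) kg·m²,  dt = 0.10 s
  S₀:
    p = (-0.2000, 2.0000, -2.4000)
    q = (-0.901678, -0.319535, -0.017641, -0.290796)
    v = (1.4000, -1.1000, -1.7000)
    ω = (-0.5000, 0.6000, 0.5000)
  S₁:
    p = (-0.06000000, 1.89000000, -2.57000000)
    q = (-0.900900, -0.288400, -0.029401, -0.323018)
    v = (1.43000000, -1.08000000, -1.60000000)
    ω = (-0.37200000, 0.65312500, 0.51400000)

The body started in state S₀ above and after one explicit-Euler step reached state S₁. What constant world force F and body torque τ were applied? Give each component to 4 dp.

Δω = ω₁−ω₀ = (0.12800000, 0.05312500, 0.01400000)
precession coupling = (0.0120, 0.0250, -0.0180)
I·α + gyro = (0.1400, 0.1100, 0.0100)
Δv = v₁−v₀ = (0.03000000, 0.02000000, 0.10000000)
applied force F = (1.2000, 0.8000, 4.0000)

F = (1.2000, 0.8000, 4.0000)
τ = (0.1400, 0.1100, 0.0100)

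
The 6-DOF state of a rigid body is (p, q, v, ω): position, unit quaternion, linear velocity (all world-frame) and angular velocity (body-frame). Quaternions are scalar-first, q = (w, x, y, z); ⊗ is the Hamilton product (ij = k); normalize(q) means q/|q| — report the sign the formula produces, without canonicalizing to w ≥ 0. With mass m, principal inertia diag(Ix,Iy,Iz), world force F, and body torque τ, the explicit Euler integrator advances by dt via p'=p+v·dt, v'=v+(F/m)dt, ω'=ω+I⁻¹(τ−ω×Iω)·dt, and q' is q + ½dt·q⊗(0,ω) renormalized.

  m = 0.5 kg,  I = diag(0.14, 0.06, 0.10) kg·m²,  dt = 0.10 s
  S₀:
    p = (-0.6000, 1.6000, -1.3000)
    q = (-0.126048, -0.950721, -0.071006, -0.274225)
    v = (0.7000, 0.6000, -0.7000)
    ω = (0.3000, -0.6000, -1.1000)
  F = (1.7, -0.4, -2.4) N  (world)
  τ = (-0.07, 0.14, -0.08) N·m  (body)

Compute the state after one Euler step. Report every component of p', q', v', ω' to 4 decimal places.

p + v·dt = (-0.5300, 1.6600, -1.3700)
v + (F/m)dt = (1.0400, 0.5200, -1.1800)
ω×(Iω) gyroscopic = (0.0264, -0.0132, 0.0144)
(τ − ω×Iω)/I = (-0.6886, 2.5533, -0.9440)
ω + α·dt = (0.2311, -0.3447, -1.1944)
q⊗(0,ω) = (-0.0590348, -0.1242428, -1.0524318, 0.7303872)
updated quaternion q' = (-0.1287, -0.9550, -0.1234, -0.2372)

p' = (-0.5300, 1.6600, -1.3700)
q' = (-0.1287, -0.9550, -0.1234, -0.2372)
v' = (1.0400, 0.5200, -1.1800)
ω' = (0.2311, -0.3447, -1.1944)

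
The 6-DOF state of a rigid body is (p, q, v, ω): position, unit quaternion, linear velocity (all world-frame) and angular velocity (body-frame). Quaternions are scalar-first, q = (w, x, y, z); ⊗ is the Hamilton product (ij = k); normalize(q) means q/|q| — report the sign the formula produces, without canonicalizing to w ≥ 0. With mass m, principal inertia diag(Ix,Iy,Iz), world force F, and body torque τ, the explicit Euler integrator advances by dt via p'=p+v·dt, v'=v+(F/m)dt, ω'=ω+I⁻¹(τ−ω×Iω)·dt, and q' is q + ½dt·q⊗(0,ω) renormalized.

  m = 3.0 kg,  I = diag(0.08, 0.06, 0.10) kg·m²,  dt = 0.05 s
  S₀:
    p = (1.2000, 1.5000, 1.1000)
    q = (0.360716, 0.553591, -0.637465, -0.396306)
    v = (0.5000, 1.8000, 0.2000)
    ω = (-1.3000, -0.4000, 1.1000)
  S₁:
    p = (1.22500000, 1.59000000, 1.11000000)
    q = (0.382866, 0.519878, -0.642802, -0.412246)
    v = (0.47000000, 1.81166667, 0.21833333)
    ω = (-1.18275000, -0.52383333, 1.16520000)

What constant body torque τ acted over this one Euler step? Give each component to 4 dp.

rate change Δω = (0.11725000, -0.12383333, 0.06520000)
I·α + gyro = (0.1700, -0.1200, 0.1200)

τ = (0.1700, -0.1200, 0.1200)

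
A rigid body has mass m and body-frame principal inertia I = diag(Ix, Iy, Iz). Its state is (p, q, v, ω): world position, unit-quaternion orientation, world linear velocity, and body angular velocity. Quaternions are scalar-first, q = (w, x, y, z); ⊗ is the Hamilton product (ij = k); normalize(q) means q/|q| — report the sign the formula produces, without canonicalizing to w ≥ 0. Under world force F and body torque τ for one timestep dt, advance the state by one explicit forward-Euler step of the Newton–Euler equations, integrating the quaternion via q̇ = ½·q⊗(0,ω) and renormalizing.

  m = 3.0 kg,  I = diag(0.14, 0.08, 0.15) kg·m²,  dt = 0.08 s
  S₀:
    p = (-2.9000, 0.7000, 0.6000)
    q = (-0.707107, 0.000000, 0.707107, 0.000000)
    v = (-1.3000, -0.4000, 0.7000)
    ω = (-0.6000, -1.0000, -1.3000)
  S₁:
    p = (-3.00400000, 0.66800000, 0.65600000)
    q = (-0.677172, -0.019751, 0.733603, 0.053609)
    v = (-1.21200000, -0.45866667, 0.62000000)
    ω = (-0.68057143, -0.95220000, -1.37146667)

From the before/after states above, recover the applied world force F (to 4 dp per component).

velocity change Δv = (0.08800000, -0.05866667, -0.08000000)
F = m·Δv/dt = (3.3000, -2.2000, -3.0000)

F = (3.3000, -2.2000, -3.0000)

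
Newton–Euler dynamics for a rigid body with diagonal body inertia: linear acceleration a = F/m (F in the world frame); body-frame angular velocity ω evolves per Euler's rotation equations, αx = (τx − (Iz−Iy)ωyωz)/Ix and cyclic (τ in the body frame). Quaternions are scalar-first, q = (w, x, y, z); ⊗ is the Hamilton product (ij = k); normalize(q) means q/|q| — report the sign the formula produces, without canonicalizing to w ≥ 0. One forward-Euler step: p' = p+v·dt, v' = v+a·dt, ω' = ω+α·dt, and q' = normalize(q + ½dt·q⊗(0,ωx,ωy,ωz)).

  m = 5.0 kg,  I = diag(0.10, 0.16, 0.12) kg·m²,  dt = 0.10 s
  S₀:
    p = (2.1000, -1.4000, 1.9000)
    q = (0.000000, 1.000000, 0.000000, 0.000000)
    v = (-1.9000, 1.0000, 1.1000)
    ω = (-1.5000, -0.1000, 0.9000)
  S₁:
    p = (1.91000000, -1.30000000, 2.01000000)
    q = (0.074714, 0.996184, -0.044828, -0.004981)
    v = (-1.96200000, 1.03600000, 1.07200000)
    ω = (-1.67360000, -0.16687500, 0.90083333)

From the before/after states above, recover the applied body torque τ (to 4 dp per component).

rate change Δω = (-0.17360000, -0.06687500, 0.00083333)
I·α + gyro = (-0.1700, -0.0800, 0.0100)

τ = (-0.1700, -0.0800, 0.0100)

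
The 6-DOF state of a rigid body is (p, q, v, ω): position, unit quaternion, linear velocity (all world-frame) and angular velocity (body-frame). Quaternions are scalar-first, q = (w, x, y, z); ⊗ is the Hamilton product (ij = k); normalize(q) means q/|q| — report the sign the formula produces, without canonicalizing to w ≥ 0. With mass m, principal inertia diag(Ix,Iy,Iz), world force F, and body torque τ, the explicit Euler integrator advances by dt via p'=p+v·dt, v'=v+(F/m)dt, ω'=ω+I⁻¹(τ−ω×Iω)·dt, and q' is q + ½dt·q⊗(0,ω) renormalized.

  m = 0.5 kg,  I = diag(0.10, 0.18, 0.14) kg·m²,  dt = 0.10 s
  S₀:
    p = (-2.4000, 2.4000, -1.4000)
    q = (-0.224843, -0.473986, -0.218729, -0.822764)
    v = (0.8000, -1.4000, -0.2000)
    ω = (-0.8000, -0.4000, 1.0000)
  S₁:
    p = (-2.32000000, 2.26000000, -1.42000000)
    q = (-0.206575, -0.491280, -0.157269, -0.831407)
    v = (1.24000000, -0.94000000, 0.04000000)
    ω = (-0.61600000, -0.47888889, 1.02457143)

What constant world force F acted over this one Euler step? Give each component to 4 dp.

F = (2.2000, 2.3000, 1.2000)

v₁ − v₀ = (0.44000000, 0.46000000, 0.24000000)
applied force F = (2.2000, 2.3000, 1.2000)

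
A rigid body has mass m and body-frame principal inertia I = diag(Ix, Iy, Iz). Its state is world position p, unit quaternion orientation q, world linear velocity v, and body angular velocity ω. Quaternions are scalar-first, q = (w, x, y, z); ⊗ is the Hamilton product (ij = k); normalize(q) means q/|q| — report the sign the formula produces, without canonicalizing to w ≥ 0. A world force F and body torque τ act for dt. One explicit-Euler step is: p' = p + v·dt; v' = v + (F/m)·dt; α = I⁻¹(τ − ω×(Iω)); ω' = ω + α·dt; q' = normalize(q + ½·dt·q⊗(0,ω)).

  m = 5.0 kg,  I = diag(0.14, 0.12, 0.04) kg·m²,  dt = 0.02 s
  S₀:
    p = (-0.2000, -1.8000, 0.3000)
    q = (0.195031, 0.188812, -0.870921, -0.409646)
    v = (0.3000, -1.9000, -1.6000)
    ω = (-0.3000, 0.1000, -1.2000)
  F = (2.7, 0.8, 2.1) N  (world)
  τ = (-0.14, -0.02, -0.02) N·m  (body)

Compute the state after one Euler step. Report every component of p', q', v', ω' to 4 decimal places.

a = F/m = (0.5400, 0.1600, 0.4200)
new position p' = (-0.1940, -1.8380, 0.2680)
v + (F/m)dt = (0.3108, -1.8968, -1.5916)
gyro term ω×Iω = (0.0096, 0.0360, 0.0006)
α = I⁻¹(τ − ω×Iω) = (-1.0686, -0.4667, -0.5150)
ω + α·dt = (-0.3214, 0.0907, -1.2103)
q⊗(0,ω) = (-0.3478395, 1.0275605, 0.3689713, -0.4764323)
q' = normalize(q + ½dt·q⊗(0,ω)) = (0.1915, 0.1991, -0.8672, -0.4144)

p' = (-0.1940, -1.8380, 0.2680)
q' = (0.1915, 0.1991, -0.8672, -0.4144)
v' = (0.3108, -1.8968, -1.5916)
ω' = (-0.3214, 0.0907, -1.2103)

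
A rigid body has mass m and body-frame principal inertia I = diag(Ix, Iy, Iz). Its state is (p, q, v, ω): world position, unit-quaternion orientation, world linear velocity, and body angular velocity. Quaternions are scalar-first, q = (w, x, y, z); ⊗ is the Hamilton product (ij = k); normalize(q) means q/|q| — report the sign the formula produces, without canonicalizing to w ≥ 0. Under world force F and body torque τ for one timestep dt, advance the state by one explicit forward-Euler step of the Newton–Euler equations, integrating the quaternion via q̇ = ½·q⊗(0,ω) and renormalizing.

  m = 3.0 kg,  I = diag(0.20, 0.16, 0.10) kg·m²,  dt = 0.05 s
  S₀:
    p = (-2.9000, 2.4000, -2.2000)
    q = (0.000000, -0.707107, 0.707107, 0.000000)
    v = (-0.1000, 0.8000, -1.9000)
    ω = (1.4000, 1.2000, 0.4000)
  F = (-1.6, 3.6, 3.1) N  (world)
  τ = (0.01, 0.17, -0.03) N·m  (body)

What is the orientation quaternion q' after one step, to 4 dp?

2q̇ = q⊗(0,ω) = (0.1414214, 0.2828428, 0.2828428, -1.8384782)
q + ½dt·q⊗(0,ω), renormalized = (0.0035, -0.6993, 0.7134, -0.0459)

q' = (0.0035, -0.6993, 0.7134, -0.0459)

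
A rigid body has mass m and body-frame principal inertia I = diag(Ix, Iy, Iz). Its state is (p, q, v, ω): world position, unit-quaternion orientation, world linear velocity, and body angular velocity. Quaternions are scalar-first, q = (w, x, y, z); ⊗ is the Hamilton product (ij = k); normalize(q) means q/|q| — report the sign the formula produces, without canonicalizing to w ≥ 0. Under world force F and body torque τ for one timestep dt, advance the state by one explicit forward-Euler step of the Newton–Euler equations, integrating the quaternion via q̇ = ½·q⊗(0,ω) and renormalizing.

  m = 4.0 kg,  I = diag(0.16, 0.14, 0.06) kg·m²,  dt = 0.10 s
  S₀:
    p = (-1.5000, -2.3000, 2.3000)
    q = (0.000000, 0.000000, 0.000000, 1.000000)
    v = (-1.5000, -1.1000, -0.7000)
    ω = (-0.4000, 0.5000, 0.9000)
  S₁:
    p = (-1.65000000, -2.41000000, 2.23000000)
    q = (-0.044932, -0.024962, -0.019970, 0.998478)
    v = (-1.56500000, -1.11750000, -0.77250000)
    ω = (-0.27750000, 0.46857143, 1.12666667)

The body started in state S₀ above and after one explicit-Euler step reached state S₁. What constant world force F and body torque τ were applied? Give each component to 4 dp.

F = (-2.6000, -0.7000, -2.9000)
τ = (0.1600, -0.0800, 0.1400)

Δv = v₁−v₀ = (-0.06500000, -0.01750000, -0.07250000)
applied force F = (-2.6000, -0.7000, -2.9000)
Δω = ω₁−ω₀ = (0.12250000, -0.03142857, 0.22666667)
I·α + gyro = (0.1600, -0.0800, 0.1400)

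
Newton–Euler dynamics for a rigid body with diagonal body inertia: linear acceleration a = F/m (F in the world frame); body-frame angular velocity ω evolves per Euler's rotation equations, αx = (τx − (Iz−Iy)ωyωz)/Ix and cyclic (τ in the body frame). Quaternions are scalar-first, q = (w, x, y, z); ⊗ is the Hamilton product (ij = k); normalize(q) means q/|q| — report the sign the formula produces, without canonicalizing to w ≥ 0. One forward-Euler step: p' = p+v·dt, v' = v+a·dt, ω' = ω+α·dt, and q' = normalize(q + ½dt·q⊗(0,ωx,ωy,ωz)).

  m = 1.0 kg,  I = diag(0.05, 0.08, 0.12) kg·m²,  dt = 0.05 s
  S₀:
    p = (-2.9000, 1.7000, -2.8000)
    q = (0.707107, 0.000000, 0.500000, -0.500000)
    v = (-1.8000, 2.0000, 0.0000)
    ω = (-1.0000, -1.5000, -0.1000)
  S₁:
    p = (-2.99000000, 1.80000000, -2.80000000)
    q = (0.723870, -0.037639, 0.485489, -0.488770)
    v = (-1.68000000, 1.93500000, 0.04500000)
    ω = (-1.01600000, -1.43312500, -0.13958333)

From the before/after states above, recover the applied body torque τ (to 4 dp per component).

τ = (-0.0100, 0.1000, -0.0500)

Δω = ω₁−ω₀ = (-0.01600000, 0.06687500, -0.03958333)
precession coupling = (0.0060, -0.0070, 0.0450)
I·α + gyro = (-0.0100, 0.1000, -0.0500)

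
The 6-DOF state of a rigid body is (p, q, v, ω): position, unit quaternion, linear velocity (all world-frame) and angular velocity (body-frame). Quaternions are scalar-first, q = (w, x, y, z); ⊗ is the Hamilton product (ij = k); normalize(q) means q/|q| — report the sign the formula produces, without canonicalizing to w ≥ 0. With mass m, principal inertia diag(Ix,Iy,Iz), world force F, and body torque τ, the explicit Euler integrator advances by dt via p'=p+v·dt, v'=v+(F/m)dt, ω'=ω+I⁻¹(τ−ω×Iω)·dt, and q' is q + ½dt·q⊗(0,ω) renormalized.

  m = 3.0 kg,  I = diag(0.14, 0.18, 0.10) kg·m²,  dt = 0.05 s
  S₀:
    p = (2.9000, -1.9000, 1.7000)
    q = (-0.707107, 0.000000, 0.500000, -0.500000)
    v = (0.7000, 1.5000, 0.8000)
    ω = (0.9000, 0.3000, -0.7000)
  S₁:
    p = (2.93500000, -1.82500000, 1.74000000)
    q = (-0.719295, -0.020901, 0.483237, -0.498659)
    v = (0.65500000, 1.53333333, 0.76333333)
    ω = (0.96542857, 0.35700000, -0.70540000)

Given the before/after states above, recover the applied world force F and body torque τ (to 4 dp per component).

Δv = v₁−v₀ = (-0.04500000, 0.03333333, -0.03666667)
applied force F = (-2.7000, 2.0000, -2.2000)
rate change Δω = (0.06542857, 0.05700000, -0.00540000)
applied torque τ = (0.2000, 0.1800, 0.0000)

F = (-2.7000, 2.0000, -2.2000)
τ = (0.2000, 0.1800, 0.0000)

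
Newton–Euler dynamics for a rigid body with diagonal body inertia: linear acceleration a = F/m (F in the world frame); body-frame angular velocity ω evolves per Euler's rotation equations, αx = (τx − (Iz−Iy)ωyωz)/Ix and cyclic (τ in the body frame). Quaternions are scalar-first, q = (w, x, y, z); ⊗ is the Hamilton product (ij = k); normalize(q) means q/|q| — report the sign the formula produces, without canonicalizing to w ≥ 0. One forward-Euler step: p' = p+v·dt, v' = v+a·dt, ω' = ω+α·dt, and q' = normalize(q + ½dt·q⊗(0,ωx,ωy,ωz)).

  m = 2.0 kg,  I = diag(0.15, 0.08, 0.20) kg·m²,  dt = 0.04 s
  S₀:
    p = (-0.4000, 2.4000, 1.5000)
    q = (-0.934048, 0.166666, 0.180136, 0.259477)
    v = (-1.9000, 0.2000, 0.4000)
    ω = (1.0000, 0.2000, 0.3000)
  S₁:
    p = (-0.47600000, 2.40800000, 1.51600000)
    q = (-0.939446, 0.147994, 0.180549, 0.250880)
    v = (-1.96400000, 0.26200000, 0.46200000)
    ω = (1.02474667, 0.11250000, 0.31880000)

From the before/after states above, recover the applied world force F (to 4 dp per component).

F = (-3.2000, 3.1000, 3.1000)

Δv = v₁−v₀ = (-0.06400000, 0.06200000, 0.06200000)
applied force F = (-3.2000, 3.1000, 3.1000)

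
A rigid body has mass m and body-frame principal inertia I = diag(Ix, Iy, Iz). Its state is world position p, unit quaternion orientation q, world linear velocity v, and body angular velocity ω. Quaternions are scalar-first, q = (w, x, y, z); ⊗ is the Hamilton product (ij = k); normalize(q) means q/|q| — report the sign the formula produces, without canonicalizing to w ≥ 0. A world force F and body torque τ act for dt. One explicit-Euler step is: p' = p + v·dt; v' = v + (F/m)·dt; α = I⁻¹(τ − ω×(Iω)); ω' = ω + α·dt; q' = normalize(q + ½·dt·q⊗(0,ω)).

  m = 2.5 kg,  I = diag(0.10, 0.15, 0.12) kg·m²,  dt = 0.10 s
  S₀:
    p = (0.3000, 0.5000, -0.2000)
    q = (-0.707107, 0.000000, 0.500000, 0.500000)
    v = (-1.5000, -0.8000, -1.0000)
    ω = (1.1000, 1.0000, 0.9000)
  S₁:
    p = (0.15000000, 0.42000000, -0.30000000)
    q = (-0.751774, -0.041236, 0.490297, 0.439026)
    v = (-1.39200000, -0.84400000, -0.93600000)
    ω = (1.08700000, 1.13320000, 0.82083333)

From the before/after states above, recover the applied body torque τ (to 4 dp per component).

Δω = ω₁−ω₀ = (-0.01300000, 0.13320000, -0.07916667)
gyro term ω₀×Iω₀ = (-0.0270, -0.0198, 0.0550)
τ = I·(Δω/dt) + ω₀×(Iω₀) = (-0.0400, 0.1800, -0.0400)

τ = (-0.0400, 0.1800, -0.0400)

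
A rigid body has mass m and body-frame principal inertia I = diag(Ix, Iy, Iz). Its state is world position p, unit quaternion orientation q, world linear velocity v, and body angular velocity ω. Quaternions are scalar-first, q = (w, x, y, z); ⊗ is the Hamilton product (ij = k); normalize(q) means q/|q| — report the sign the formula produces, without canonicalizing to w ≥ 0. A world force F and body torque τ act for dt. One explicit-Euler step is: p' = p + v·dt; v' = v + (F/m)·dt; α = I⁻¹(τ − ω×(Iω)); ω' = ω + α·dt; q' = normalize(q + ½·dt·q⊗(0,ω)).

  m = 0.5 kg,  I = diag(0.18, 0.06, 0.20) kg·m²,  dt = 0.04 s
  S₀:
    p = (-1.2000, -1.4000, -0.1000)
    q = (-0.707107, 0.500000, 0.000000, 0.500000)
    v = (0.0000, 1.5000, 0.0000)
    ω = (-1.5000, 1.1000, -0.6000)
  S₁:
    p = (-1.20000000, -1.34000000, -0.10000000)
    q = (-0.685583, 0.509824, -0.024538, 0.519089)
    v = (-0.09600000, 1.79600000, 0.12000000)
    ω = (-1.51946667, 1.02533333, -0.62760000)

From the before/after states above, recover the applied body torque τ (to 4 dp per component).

Δω = ω₁−ω₀ = (-0.01946667, -0.07466667, -0.02760000)
precession coupling = (-0.0924, -0.0180, 0.1980)
I·α + gyro = (-0.1800, -0.1300, 0.0600)

τ = (-0.1800, -0.1300, 0.0600)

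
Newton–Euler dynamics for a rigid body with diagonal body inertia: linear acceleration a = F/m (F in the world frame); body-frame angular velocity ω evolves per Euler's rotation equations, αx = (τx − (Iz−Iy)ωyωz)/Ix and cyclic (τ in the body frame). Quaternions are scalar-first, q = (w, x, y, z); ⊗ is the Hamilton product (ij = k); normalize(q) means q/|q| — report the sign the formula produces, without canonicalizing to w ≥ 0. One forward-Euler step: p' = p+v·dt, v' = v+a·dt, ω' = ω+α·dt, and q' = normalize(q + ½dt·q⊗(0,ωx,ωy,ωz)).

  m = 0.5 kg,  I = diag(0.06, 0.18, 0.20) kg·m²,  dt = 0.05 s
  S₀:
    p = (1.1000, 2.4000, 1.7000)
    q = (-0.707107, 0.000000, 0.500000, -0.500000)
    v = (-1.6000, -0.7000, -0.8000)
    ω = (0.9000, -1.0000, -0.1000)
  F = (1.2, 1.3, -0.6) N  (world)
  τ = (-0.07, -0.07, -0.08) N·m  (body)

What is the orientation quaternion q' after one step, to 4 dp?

Hamilton product q⊗(0,ω) = (0.4500000, -1.1863963, 0.2571070, -0.3792893)
updated quaternion q' = (-0.6955, -0.0296, 0.5061, -0.5092)

q' = (-0.6955, -0.0296, 0.5061, -0.5092)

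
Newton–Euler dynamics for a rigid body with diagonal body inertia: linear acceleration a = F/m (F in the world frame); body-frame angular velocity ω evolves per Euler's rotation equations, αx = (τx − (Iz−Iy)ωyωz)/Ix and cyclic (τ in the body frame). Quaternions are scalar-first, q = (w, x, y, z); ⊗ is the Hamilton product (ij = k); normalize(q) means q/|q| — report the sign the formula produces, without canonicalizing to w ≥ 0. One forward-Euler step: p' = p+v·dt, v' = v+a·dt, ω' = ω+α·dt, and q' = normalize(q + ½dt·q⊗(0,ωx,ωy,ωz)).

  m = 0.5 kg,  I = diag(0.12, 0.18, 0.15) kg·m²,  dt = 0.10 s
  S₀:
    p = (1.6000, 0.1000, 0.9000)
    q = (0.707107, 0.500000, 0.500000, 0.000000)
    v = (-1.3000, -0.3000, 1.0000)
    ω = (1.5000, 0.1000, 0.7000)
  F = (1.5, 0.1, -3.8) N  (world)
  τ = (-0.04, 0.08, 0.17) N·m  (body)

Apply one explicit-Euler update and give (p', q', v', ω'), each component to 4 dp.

p' = (1.4700, 0.0700, 1.0000)
q' = (0.6648, 0.5686, 0.4844, -0.0102)
v' = (-1.0000, -0.2800, 0.2400)
ω' = (1.4684, 0.1619, 0.8073)

ω×(Iω) gyroscopic = (-0.0021, -0.0315, 0.0090)
(τ − ω×Iω)/I = (-0.3158, 0.6194, 1.0733)
new body rate ω' = (1.4684, 0.1619, 0.8073)
2q̇ = q⊗(0,ω) = (-0.8000000, 1.4106605, -0.2792893, -0.2050251)
updated quaternion q' = (0.6648, 0.5686, 0.4844, -0.0102)
p' = p + v·dt = (1.4700, 0.0700, 1.0000)
v' = v + a·dt = (-1.0000, -0.2800, 0.2400)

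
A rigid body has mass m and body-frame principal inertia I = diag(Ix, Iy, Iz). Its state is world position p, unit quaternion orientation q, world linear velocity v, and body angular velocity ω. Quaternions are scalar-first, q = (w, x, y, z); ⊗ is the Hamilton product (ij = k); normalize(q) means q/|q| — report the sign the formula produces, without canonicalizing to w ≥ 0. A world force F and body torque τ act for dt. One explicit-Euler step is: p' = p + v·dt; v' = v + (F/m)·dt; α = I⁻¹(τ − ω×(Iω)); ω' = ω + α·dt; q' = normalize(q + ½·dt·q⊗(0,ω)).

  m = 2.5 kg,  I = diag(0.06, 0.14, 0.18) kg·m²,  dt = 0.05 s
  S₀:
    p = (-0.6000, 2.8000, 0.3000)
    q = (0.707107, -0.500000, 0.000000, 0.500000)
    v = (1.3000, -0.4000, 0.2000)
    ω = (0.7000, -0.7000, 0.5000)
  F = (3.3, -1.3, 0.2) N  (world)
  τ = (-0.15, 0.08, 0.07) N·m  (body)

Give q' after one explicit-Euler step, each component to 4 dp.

2q̇ = q⊗(0,ω) = (0.1000000, 0.8449749, 0.1050251, 0.7035535)
updated quaternion q' = (0.7093, -0.4787, 0.0026, 0.5174)

q' = (0.7093, -0.4787, 0.0026, 0.5174)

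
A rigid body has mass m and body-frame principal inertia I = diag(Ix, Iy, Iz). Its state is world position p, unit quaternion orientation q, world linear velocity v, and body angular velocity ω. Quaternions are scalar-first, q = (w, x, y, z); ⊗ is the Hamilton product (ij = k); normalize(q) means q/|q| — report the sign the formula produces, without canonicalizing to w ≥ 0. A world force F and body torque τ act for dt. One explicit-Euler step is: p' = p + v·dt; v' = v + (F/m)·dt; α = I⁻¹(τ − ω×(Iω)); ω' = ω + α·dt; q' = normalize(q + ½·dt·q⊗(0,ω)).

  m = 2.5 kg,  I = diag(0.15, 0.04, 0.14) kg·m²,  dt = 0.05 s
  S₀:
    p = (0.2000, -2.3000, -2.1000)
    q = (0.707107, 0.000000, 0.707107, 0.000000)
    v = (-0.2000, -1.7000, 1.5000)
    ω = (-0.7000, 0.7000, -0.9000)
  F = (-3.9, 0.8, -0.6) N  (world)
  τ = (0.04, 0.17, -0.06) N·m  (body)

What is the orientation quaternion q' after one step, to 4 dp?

q' = (0.6943, -0.0283, 0.7191, -0.0035)

2q̇ = q⊗(0,ω) = (-0.4949749, -1.1313712, 0.4949749, -0.1414214)
q' = normalize(q + ½dt·q⊗(0,ω)) = (0.6943, -0.0283, 0.7191, -0.0035)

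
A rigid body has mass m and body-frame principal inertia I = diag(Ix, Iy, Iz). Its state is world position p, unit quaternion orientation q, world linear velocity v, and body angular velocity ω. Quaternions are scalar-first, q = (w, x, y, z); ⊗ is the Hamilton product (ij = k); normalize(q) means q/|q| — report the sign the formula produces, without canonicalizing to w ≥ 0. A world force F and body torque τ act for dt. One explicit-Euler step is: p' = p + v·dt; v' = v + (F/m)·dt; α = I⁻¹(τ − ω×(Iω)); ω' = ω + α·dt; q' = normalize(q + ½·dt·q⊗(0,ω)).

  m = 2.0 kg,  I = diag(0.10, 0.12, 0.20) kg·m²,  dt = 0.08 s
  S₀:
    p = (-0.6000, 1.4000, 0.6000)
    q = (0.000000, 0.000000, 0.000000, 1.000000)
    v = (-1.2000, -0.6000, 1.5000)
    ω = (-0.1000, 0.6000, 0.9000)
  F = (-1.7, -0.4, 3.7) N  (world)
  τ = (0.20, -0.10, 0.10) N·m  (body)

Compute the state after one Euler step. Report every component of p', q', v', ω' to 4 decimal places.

linear accel F/m = (-0.8500, -0.2000, 1.8500)
new position p' = (-0.6960, 1.3520, 0.7200)
v' = v + a·dt = (-1.2680, -0.6160, 1.6480)
angular accel α = (1.5680, -0.9083, 0.5060)
ω + α·dt = (0.0254, 0.5273, 0.9405)
q⊗(0,ω) = (-0.9000000, -0.6000000, -0.1000000, 0.0000000)
updated quaternion q' = (-0.0360, -0.0240, -0.0040, 0.9991)

p' = (-0.6960, 1.3520, 0.7200)
q' = (-0.0360, -0.0240, -0.0040, 0.9991)
v' = (-1.2680, -0.6160, 1.6480)
ω' = (0.0254, 0.5273, 0.9405)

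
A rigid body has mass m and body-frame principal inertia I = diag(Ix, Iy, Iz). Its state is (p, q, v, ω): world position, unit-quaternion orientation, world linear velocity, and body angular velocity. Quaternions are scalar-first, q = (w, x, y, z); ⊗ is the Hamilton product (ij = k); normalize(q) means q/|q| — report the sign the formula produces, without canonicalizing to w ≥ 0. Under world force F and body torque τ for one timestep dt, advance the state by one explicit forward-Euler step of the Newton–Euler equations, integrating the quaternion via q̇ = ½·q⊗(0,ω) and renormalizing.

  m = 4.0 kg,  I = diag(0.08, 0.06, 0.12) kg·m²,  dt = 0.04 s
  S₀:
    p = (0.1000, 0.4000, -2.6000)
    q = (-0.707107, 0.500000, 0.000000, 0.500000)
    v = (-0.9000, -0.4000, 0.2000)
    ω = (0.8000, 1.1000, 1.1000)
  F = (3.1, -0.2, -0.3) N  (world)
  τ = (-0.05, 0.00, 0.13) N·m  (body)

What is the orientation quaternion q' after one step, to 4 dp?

q' = (-0.7257, 0.4774, -0.0185, 0.4951)

Hamilton product q⊗(0,ω) = (-0.9500000, -1.1156856, -0.9278177, -0.2278177)
updated quaternion q' = (-0.7257, 0.4774, -0.0185, 0.4951)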